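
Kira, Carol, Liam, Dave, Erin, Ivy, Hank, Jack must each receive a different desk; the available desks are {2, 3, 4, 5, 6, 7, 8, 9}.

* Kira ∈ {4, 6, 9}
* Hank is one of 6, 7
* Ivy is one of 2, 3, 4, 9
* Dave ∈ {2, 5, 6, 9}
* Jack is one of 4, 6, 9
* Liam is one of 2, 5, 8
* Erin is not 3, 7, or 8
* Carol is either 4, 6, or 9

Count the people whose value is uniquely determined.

Among the 8 variables, 3 fits only Ivy (and all 8 values in {2, 3, 4, 5, 6, 7, 8, 9} must be used), so Ivy = 3.
The 7 still-open variables draw from only 7 values {2, 4, 5, 6, 7, 8, 9}, so each is used; only Hank can be 7, hence Hank = 7.
The 6 still-open variables together cover exactly {2, 4, 5, 6, 8, 9} — 6 values for 6 variables — and 8 appears only in Liam's list, so Liam = 8.
Kira, Carol, Jack between them cover only {4, 6, 9} — a naked triple. Remove those values from Dave, Erin.
Determined: Liam=8, Ivy=3, Hank=7. The other people each still have more than one consistent value. That makes 3.

3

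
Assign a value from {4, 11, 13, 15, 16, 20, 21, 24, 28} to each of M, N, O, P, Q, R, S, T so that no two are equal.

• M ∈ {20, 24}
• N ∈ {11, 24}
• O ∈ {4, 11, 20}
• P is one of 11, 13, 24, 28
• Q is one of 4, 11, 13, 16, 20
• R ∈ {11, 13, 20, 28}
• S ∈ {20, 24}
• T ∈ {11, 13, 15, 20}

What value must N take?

Among the 8 variables, 15 fits only T (and all 8 values in {4, 11, 13, 15, 16, 20, 24, 28} must be used), so T = 15.
The 7 still-open variables draw from only 7 values {4, 11, 13, 16, 20, 24, 28}, so each is used; only Q can be 16, hence Q = 16.
The 6 still-open variables together cover exactly {4, 11, 13, 20, 24, 28} — 6 values for 6 variables — and 4 appears only in O's list, so O = 4.
M and S between them cover only {20, 24} — a naked pair. Remove those values from N, P, R.
So N = 11.

11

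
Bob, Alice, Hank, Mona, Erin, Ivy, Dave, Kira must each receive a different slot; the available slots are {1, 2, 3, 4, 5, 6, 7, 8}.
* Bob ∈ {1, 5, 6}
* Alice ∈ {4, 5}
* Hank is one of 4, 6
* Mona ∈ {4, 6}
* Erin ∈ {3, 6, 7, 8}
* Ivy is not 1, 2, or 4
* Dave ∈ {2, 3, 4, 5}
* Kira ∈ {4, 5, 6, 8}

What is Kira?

Among the 8 variables, 1 fits only Bob (and all 8 values in {1, 2, 3, 4, 5, 6, 7, 8} must be used), so Bob = 1.
The 7 still-open variables together cover exactly {2, 3, 4, 5, 6, 7, 8} — 7 values for 7 variables — and 2 appears only in Dave's list, so Dave = 2.
The 2 variables Hank and Mona are confined to {4, 6}, which locks those values in; drop them from Alice, Erin, Ivy, Kira.
Alice's domain is down to {5}, so Alice = 5. Remove 5 from Ivy, Kira.
So Kira = 8.

8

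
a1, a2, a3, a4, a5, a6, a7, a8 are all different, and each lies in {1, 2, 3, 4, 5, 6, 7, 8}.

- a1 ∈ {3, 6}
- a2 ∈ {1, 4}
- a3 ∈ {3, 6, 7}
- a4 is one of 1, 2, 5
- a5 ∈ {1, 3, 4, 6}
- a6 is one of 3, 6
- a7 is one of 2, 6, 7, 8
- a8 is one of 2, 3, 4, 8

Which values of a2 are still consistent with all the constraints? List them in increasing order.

1, 4

Among the 8 variables, 5 fits only a4 (and all 8 values in {1, 2, 3, 4, 5, 6, 7, 8} must be used), so a4 = 5.
a1 and a6 share exactly the 2 values {3, 6}; by pigeonhole those values go to them, so strike 3, 6 from a3, a5, a7, a8.
That leaves a3 = 7. Eliminate 7 elsewhere: a7.
The 2 variables a2 and a5 are confined to {1, 4}, which locks those values in; drop them from a8.
No further eliminations apply; a2 can still be any of 1, 4.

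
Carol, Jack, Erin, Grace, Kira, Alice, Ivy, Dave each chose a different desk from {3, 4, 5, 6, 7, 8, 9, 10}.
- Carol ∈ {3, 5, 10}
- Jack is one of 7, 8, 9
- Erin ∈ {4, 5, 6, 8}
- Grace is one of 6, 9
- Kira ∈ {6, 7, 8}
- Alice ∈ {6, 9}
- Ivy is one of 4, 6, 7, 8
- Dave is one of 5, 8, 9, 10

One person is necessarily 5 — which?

The 8 variables draw from only 8 values {3, 4, 5, 6, 7, 8, 9, 10}, so each is used; only Carol can be 3, hence Carol = 3.
The 7 still-open variables together cover exactly {4, 5, 6, 7, 8, 9, 10} — 7 values for 7 variables — and 10 appears only in Dave's list, so Dave = 10.
The 6 still-open variables together cover exactly {4, 5, 6, 7, 8, 9} — 6 values for 6 variables — and 5 appears only in Erin's list, so Erin = 5.

Erin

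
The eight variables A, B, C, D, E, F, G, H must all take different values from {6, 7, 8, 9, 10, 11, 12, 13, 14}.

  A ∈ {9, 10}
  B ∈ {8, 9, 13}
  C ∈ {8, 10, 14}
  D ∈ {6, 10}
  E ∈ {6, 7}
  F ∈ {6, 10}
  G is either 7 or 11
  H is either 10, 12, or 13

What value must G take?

The 2 variables D and F are confined to {6, 10}, which locks those values in; drop them from A, C, E, H.
A has just one choice, so A = 9. Eliminate 9 elsewhere: B.
E must be 7 (only option left). So G can't be 7.
So G = 11.

11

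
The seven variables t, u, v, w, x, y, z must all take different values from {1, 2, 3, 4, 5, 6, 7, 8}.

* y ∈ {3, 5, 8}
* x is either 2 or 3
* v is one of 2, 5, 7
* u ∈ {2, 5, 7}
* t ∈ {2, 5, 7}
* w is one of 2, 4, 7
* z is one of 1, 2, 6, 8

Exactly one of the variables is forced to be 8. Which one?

y

t, u, v between them cover only {2, 5, 7} — a naked triple. Remove those values from w, x, y, z.
That leaves w = 4.
That leaves x = 3. Remove 3 from y.
So 8 goes to y.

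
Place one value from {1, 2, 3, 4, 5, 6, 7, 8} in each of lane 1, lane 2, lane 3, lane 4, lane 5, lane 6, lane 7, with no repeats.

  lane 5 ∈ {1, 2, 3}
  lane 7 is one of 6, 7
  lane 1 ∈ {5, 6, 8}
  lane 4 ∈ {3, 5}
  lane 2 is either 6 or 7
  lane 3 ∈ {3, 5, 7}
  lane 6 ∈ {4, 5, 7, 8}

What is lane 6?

4

lane 2 and lane 7 share exactly the 2 values {6, 7}; by pigeonhole those values go to them, so strike 6, 7 from lane 1, lane 3, lane 6.
The 2 variables lane 3 and lane 4 are confined to {3, 5}, which locks those values in; drop them from lane 1, lane 5, lane 6.
That leaves lane 1 = 8. Strike 8 from lane 6.
So lane 6 = 4.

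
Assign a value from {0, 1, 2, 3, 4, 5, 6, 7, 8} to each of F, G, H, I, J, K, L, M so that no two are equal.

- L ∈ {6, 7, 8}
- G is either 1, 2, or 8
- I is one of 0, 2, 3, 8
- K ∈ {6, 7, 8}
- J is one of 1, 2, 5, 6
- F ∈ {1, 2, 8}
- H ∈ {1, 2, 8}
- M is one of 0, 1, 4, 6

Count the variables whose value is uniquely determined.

1

F, G, H share exactly the 3 values {1, 2, 8}; by pigeonhole those values go to them, so strike 1, 2, 8 from I, J, K, L, M.
The 2 variables K and L are confined to {6, 7}, which locks those values in; drop them from J, M.
J must be 5 (only option left).
Determined: J=5. The other variables each still have more than one consistent value. That makes 1.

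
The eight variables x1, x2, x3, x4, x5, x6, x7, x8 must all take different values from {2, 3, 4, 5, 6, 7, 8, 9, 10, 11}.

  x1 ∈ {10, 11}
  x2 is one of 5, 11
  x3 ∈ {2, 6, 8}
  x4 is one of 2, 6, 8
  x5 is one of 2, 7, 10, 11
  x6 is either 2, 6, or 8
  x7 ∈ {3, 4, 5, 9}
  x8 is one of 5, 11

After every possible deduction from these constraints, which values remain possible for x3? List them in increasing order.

2, 6, 8

x2 and x8 between them cover only {5, 11} — a naked pair. Remove those values from x1, x5, x7.
x1 must be 10 (only option left). Strike 10 from x5.
The 3 variables x3, x4, x6 are confined to {2, 6, 8}, which locks those values in; drop them from x5.
x5's domain is down to {7}, so x5 = 7.
No further eliminations apply; x3 can still be any of 2, 6, 8.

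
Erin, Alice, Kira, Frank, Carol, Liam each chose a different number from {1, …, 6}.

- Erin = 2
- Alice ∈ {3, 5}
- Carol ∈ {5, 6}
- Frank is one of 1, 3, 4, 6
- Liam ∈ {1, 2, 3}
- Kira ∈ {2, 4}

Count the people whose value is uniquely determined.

2

Erin must be 2 (only option left). Strike 2 from Kira, Liam.
Kira's domain is down to {4}, so Kira = 4. Remove 4 from Frank.
Determined: Erin=2, Kira=4. The other people each still have more than one consistent value. That makes 2.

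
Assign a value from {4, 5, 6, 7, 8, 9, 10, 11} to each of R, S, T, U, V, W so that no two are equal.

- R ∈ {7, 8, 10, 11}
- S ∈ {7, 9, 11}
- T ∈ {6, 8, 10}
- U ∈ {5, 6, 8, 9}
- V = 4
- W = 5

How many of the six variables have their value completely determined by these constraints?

2

V must be 4 (only option left).
W must be 5 (only option left). Strike 5 from U.
Determined: V=4, W=5. The other variables each still have more than one consistent value. That makes 2.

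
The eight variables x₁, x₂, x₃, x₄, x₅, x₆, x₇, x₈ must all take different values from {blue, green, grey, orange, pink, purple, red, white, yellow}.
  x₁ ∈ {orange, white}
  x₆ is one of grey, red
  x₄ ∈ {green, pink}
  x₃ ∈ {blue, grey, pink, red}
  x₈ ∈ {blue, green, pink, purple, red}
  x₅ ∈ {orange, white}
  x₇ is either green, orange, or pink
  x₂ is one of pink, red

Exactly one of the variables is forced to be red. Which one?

x₂

The 8 variables together cover exactly {blue, green, grey, orange, pink, purple, red, white} — 8 values for 8 variables — and purple appears only in x₈'s list, so x₈ = purple.
Among the 7 still-open variables, blue fits only x₃ (and all 7 values in {blue, green, grey, orange, pink, red, white} must be used), so x₃ = blue.
The 6 still-open variables draw from only 6 values {green, grey, orange, pink, red, white}, so each is used; only x₆ can be grey, hence x₆ = grey.
The 5 still-open variables draw from only 5 values {green, orange, pink, red, white}, so each is used; only x₂ can be red, hence x₂ = red.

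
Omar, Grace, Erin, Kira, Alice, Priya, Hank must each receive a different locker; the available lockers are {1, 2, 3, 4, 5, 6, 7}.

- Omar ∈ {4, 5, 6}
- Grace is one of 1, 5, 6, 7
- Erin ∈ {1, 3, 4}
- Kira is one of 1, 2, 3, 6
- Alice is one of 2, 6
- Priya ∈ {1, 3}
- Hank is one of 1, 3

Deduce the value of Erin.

The 7 variables draw from only 7 values {1, 2, 3, 4, 5, 6, 7}, so each is used; only Grace can be 7, hence Grace = 7.
Among the 6 still-open variables, 5 fits only Omar (and all 6 values in {1, 2, 3, 4, 5, 6} must be used), so Omar = 5.
The 5 still-open variables draw from only 5 values {1, 2, 3, 4, 6}, so each is used; only Erin can be 4, hence Erin = 4.

4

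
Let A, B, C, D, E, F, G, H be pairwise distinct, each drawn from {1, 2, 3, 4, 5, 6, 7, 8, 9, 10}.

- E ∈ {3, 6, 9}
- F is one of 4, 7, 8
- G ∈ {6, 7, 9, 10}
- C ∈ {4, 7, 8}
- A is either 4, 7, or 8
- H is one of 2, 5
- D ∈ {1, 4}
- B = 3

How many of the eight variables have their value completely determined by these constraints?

B has just one choice, so B = 3. Eliminate 3 elsewhere: E.
A, C, F between them cover only {4, 7, 8} — a naked triple. Remove those values from D, G.
D must be 1 (only option left).
Determined: B=3, D=1. The other variables each still have more than one consistent value. That makes 2.

2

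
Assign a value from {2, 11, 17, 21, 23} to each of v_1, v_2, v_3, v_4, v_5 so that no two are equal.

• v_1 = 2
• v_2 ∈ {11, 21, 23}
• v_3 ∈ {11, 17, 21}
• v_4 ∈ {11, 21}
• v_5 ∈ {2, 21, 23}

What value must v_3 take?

17

v_1 must be 2 (only option left). Strike 2 from v_5.
The 4 still-open variables draw from only 4 values {11, 17, 21, 23}, so each is used; only v_3 can be 17, hence v_3 = 17.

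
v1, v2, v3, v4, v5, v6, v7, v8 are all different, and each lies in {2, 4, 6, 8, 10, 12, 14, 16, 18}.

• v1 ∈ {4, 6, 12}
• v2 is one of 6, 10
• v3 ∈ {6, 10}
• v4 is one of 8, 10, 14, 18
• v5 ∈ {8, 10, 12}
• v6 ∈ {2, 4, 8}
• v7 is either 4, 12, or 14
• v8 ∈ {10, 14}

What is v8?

14

The 8 variables draw from only 8 values {2, 4, 6, 8, 10, 12, 14, 18}, so each is used; only v6 can be 2, hence v6 = 2.
Among the 7 still-open variables, 18 fits only v4 (and all 7 values in {4, 6, 8, 10, 12, 14, 18} must be used), so v4 = 18.
The 6 still-open variables draw from only 6 values {4, 6, 8, 10, 12, 14}, so each is used; only v5 can be 8, hence v5 = 8.
v2 and v3 between them cover only {6, 10} — a naked pair. Remove those values from v1, v8.
So v8 = 14.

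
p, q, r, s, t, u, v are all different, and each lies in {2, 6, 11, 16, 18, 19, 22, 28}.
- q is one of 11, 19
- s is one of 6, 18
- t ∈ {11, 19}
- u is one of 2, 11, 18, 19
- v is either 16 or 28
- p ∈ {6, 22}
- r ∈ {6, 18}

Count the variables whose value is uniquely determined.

2

q and t between them cover only {11, 19} — a naked pair. Remove those values from u.
r and s share exactly the 2 values {6, 18}; by pigeonhole those values go to them, so strike 6, 18 from p, u.
p has just one choice, so p = 22.
u must be 2 (only option left).
Determined: p=22, u=2. The other variables each still have more than one consistent value. That makes 2.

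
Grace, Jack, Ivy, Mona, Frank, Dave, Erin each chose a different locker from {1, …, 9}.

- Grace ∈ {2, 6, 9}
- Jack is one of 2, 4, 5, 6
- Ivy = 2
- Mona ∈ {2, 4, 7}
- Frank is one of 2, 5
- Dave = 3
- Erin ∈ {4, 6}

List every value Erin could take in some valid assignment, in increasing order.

Ivy must be 2 (only option left). Strike 2 from Grace, Jack, Mona, Frank.
Frank must be 5 (only option left). Strike 5 from Jack.
That leaves Dave = 3.
Among the 4 still-open variables, 7 fits only Mona (and all 4 values in {4, 6, 7, 9} must be used), so Mona = 7.
Among the 3 still-open variables, 9 fits only Grace (and all 3 values in {4, 6, 9} must be used), so Grace = 9.
No further eliminations apply; Erin can still be any of 4, 6.

4, 6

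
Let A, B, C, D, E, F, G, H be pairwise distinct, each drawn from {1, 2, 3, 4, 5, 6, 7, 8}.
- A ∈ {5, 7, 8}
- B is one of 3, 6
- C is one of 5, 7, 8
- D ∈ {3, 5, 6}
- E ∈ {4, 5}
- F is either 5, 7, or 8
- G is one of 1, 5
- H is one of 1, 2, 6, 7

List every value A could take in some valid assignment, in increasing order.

Among the 8 variables, 2 fits only H (and all 8 values in {1, 2, 3, 4, 5, 6, 7, 8} must be used), so H = 2.
The 7 still-open variables draw from only 7 values {1, 3, 4, 5, 6, 7, 8}, so each is used; only G can be 1, hence G = 1.
Among the 6 still-open variables, 4 fits only E (and all 6 values in {3, 4, 5, 6, 7, 8} must be used), so E = 4.
A, C, F share exactly the 3 values {5, 7, 8}; by pigeonhole those values go to them, so strike 5, 7, 8 from D.
No further eliminations apply; A can still be any of 5, 7, 8.

5, 7, 8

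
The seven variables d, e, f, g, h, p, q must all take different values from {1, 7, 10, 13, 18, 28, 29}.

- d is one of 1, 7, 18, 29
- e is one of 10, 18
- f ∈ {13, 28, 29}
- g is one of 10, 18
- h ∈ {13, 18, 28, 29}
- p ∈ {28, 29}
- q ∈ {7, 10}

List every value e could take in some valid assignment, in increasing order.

The 7 variables together cover exactly {1, 7, 10, 13, 18, 28, 29} — 7 values for 7 variables — and 1 appears only in d's list, so d = 1.
Among the 6 still-open variables, 7 fits only q (and all 6 values in {7, 10, 13, 18, 28, 29} must be used), so q = 7.
The 2 variables e and g are confined to {10, 18}, which locks those values in; drop them from h.
No further eliminations apply; e can still be any of 10, 18.

10, 18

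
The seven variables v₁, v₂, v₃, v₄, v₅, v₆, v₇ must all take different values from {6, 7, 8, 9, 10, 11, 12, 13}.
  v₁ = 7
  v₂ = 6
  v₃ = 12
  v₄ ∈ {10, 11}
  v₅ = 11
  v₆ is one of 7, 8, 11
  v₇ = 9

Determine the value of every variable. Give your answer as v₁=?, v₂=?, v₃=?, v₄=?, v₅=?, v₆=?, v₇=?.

v₁=7, v₂=6, v₃=12, v₄=10, v₅=11, v₆=8, v₇=9

v₁ has just one choice, so v₁ = 7. Eliminate 7 elsewhere: v₆.
v₂'s domain is down to {6}, so v₂ = 6.
v₃'s domain is down to {12}, so v₃ = 12.
v₅ has just one choice, so v₅ = 11. Remove 11 from v₄, v₆.
v₆ must be 8 (only option left).
v₇ must be 9 (only option left).
v₄'s domain is down to {10}, so v₄ = 10.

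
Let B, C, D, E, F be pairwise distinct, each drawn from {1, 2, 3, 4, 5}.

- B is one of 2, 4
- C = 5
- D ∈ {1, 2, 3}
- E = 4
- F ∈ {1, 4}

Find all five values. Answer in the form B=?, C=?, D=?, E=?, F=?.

B=2, C=5, D=3, E=4, F=1

C's domain is down to {5}, so C = 5.
E has just one choice, so E = 4. Remove 4 from B, F.
That leaves F = 1. So D can't be 1.
B has just one choice, so B = 2. Remove 2 from D.
D has just one choice, so D = 3.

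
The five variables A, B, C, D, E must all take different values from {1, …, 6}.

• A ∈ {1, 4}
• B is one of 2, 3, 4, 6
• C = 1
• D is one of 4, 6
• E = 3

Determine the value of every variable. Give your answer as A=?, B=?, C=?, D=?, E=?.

C's domain is down to {1}, so C = 1. Eliminate 1 elsewhere: A.
E's domain is down to {3}, so E = 3. Remove 3 from B.
A must be 4 (only option left). Eliminate 4 elsewhere: B, D.
D's domain is down to {6}, so D = 6. Strike 6 from B.
B's domain is down to {2}, so B = 2.

A=4, B=2, C=1, D=6, E=3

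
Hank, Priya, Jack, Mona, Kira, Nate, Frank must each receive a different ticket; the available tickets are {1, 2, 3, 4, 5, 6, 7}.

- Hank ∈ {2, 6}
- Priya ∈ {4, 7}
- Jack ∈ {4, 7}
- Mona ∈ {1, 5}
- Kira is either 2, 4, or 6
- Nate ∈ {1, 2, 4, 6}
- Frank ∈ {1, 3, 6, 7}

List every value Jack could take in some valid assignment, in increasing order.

4, 7

The 7 variables draw from only 7 values {1, 2, 3, 4, 5, 6, 7}, so each is used; only Frank can be 3, hence Frank = 3.
The 6 still-open variables draw from only 6 values {1, 2, 4, 5, 6, 7}, so each is used; only Mona can be 5, hence Mona = 5.
The 5 still-open variables draw from only 5 values {1, 2, 4, 6, 7}, so each is used; only Nate can be 1, hence Nate = 1.
The 2 variables Priya and Jack are confined to {4, 7}, which locks those values in; drop them from Kira.
No further eliminations apply; Jack can still be any of 4, 7.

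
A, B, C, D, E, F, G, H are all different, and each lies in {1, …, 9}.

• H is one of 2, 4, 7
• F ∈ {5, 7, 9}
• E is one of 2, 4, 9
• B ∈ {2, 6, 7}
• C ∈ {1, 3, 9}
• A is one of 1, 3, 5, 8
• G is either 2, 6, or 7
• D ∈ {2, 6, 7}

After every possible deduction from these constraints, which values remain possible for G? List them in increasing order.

2, 6, 7

B, D, G share exactly the 3 values {2, 6, 7}; by pigeonhole those values go to them, so strike 2, 6, 7 from E, F, H.
H must be 4 (only option left). So E can't be 4.
That leaves E = 9. Eliminate 9 elsewhere: C, F.
That leaves F = 5. Eliminate 5 elsewhere: A.
No further eliminations apply; G can still be any of 2, 6, 7.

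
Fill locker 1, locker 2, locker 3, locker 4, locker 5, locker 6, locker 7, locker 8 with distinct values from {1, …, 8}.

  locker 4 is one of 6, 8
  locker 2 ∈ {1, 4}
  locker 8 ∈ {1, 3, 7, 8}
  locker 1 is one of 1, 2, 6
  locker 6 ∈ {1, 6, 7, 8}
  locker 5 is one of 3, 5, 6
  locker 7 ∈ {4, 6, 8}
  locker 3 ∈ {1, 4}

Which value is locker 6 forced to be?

The 8 variables draw from only 8 values {1, 2, 3, 4, 5, 6, 7, 8}, so each is used; only locker 1 can be 2, hence locker 1 = 2.
The 7 still-open variables draw from only 7 values {1, 3, 4, 5, 6, 7, 8}, so each is used; only locker 5 can be 5, hence locker 5 = 5.
The 6 still-open variables draw from only 6 values {1, 3, 4, 6, 7, 8}, so each is used; only locker 8 can be 3, hence locker 8 = 3.
The 5 still-open variables draw from only 5 values {1, 4, 6, 7, 8}, so each is used; only locker 6 can be 7, hence locker 6 = 7.

7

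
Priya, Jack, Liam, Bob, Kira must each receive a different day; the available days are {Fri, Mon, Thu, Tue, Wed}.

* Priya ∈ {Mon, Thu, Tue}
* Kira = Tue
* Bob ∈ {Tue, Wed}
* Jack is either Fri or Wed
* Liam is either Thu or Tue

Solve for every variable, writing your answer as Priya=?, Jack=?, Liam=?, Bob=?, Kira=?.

Priya=Mon, Jack=Fri, Liam=Thu, Bob=Wed, Kira=Tue

Kira must be Tue (only option left). Strike Tue from Priya, Liam, Bob.
That leaves Liam = Thu. Strike Thu from Priya.
That leaves Bob = Wed. Eliminate Wed elsewhere: Jack.
Priya has just one choice, so Priya = Mon.
Jack's domain is down to {Fri}, so Jack = Fri.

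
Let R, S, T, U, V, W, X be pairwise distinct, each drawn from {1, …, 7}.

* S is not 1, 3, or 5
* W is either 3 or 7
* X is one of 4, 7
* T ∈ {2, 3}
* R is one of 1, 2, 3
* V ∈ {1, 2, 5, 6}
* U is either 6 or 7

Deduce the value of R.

The 7 variables draw from only 7 values {1, 2, 3, 4, 5, 6, 7}, so each is used; only V can be 5, hence V = 5.
Among the 6 still-open variables, 1 fits only R (and all 6 values in {1, 2, 3, 4, 6, 7} must be used), so R = 1.

1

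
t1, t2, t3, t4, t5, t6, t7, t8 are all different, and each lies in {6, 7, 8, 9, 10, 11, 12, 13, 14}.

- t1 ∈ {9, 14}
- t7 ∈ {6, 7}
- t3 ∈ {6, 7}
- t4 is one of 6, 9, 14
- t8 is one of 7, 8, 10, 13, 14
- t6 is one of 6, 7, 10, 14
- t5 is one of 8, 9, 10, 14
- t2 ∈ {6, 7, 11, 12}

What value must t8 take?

t3 and t7 between them cover only {6, 7} — a naked pair. Remove those values from t2, t4, t6, t8.
t1 and t4 between them cover only {9, 14} — a naked pair. Remove those values from t5, t6, t8.
t6's domain is down to {10}, so t6 = 10. So t5, t8 can't be 10.
t5 has just one choice, so t5 = 8. Remove 8 from t8.
So t8 = 13.

13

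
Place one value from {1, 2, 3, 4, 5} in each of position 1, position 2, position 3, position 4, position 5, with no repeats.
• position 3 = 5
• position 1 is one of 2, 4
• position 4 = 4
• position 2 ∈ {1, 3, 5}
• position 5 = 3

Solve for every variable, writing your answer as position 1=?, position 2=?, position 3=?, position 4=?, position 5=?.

position 1=2, position 2=1, position 3=5, position 4=4, position 5=3

position 3 must be 5 (only option left). So position 2 can't be 5.
That leaves position 4 = 4. Strike 4 from position 1.
position 5 must be 3 (only option left). So position 2 can't be 3.
position 1's domain is down to {2}, so position 1 = 2.
position 2 has just one choice, so position 2 = 1.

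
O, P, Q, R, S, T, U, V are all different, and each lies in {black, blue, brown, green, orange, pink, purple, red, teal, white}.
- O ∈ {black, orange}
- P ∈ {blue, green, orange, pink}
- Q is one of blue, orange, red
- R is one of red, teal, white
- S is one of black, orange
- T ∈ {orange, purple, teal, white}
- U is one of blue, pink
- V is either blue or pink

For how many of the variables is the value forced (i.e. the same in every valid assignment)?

2

O and S between them cover only {black, orange} — a naked pair. Remove those values from P, Q, T.
U and V between them cover only {blue, pink} — a naked pair. Remove those values from P, Q.
P's domain is down to {green}, so P = green.
Q's domain is down to {red}, so Q = red. Remove red from R.
Determined: P=green, Q=red. The other variables each still have more than one consistent value. That makes 2.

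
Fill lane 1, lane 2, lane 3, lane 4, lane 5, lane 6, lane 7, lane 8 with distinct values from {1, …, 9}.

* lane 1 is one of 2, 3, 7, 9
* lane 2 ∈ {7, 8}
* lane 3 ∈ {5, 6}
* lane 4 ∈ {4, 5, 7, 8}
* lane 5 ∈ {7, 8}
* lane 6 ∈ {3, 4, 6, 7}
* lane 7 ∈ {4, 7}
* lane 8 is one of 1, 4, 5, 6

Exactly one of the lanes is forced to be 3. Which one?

lane 2 and lane 5 share exactly the 2 values {7, 8}; by pigeonhole those values go to them, so strike 7, 8 from lane 1, lane 4, lane 6, lane 7.
lane 7 must be 4 (only option left). Eliminate 4 elsewhere: lane 4, lane 6, lane 8.
lane 4's domain is down to {5}, so lane 4 = 5. Eliminate 5 elsewhere: lane 3, lane 8.
That leaves lane 3 = 6. Eliminate 6 elsewhere: lane 6, lane 8.
So 3 goes to lane 6.

lane 6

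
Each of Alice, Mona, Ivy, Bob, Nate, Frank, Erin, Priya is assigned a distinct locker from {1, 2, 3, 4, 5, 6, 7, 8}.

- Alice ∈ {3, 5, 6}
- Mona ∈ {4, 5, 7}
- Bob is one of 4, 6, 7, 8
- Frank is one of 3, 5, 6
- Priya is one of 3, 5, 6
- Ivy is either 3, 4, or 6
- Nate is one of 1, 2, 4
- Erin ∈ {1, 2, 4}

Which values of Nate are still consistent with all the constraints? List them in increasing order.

The 8 variables together cover exactly {1, 2, 3, 4, 5, 6, 7, 8} — 8 values for 8 variables — and 8 appears only in Bob's list, so Bob = 8.
The 7 still-open variables draw from only 7 values {1, 2, 3, 4, 5, 6, 7}, so each is used; only Mona can be 7, hence Mona = 7.
The 3 variables Alice, Frank, Priya are confined to {3, 5, 6}, which locks those values in; drop them from Ivy.
Ivy has just one choice, so Ivy = 4. Eliminate 4 elsewhere: Nate, Erin.
No further eliminations apply; Nate can still be any of 1, 2.

1, 2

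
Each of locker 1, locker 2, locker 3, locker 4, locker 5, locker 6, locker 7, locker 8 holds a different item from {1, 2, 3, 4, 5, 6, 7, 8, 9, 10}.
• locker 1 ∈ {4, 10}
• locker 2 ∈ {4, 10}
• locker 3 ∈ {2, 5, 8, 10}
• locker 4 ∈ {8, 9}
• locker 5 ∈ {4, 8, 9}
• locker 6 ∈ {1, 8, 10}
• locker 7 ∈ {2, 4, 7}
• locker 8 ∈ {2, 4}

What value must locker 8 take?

2

The 8 variables together cover exactly {1, 2, 4, 5, 7, 8, 9, 10} — 8 values for 8 variables — and 1 appears only in locker 6's list, so locker 6 = 1.
Among the 7 still-open variables, 5 fits only locker 3 (and all 7 values in {2, 4, 5, 7, 8, 9, 10} must be used), so locker 3 = 5.
Among the 6 still-open variables, 7 fits only locker 7 (and all 6 values in {2, 4, 7, 8, 9, 10} must be used), so locker 7 = 7.
The 5 still-open variables together cover exactly {2, 4, 8, 9, 10} — 5 values for 5 variables — and 2 appears only in locker 8's list, so locker 8 = 2.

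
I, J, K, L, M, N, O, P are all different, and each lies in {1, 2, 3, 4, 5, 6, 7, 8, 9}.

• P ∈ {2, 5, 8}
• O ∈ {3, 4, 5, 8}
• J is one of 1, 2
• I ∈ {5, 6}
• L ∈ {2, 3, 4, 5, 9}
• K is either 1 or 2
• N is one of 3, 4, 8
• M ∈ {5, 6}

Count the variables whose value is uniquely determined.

2

Among the 8 variables, 9 fits only L (and all 8 values in {1, 2, 3, 4, 5, 6, 8, 9} must be used), so L = 9.
I and M share exactly the 2 values {5, 6}; by pigeonhole those values go to them, so strike 5, 6 from O, P.
J and K share exactly the 2 values {1, 2}; by pigeonhole those values go to them, so strike 1, 2 from P.
That leaves P = 8. Strike 8 from N, O.
Determined: L=9, P=8. The other variables each still have more than one consistent value. That makes 2.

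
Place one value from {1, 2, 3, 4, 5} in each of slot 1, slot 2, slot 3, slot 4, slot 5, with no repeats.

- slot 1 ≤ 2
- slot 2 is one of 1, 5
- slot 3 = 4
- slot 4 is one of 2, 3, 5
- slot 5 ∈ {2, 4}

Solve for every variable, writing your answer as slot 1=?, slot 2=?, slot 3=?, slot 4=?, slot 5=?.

slot 3's domain is down to {4}, so slot 3 = 4. Eliminate 4 elsewhere: slot 5.
slot 5 must be 2 (only option left). Remove 2 from slot 1, slot 4.
That leaves slot 1 = 1. Strike 1 from slot 2.
That leaves slot 2 = 5. So slot 4 can't be 5.
That leaves slot 4 = 3.

slot 1=1, slot 2=5, slot 3=4, slot 4=3, slot 5=2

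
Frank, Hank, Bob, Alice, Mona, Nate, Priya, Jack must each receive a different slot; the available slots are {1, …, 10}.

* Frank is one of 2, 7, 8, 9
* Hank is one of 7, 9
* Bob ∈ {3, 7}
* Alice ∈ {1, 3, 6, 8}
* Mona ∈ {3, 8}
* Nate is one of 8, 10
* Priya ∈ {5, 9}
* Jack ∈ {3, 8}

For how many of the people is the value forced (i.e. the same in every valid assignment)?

5

Mona and Jack share exactly the 2 values {3, 8}; by pigeonhole those values go to them, so strike 3, 8 from Frank, Bob, Alice, Nate.
Bob's domain is down to {7}, so Bob = 7. Remove 7 from Frank, Hank.
Nate has just one choice, so Nate = 10.
Hank must be 9 (only option left). Eliminate 9 elsewhere: Frank, Priya.
Priya has just one choice, so Priya = 5.
That leaves Frank = 2.
Determined: Frank=2, Hank=9, Bob=7, Nate=10, Priya=5. The other people each still have more than one consistent value. That makes 5.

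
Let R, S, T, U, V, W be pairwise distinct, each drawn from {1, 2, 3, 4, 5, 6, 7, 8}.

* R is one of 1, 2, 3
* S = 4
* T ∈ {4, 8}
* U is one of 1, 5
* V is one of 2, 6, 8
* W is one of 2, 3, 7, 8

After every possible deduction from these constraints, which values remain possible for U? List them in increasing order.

1, 5

S must be 4 (only option left). So T can't be 4.
T has just one choice, so T = 8. Remove 8 from V, W.
No further eliminations apply; U can still be any of 1, 5.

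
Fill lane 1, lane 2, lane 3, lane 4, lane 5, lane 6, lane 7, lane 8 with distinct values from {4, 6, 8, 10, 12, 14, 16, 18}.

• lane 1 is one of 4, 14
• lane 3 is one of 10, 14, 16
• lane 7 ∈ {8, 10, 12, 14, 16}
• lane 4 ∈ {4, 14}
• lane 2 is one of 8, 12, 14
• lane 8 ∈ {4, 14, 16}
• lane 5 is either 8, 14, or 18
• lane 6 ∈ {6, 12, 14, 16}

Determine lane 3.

The 8 variables together cover exactly {4, 6, 8, 10, 12, 14, 16, 18} — 8 values for 8 variables — and 6 appears only in lane 6's list, so lane 6 = 6.
The 7 still-open variables together cover exactly {4, 8, 10, 12, 14, 16, 18} — 7 values for 7 variables — and 18 appears only in lane 5's list, so lane 5 = 18.
The 2 variables lane 1 and lane 4 are confined to {4, 14}, which locks those values in; drop them from lane 2, lane 3, lane 7, lane 8.
lane 8 has just one choice, so lane 8 = 16. Eliminate 16 elsewhere: lane 3, lane 7.
So lane 3 = 10.

10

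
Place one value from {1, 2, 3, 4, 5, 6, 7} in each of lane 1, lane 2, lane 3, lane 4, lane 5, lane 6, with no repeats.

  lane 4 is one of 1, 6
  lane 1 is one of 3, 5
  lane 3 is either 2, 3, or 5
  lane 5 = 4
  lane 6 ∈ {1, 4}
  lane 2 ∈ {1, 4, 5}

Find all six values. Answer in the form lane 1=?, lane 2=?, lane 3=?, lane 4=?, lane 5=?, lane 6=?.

lane 5 has just one choice, so lane 5 = 4. So lane 2, lane 6 can't be 4.
lane 6's domain is down to {1}, so lane 6 = 1. So lane 2, lane 4 can't be 1.
lane 2 must be 5 (only option left). Strike 5 from lane 1, lane 3.
That leaves lane 4 = 6.
lane 1 must be 3 (only option left). Eliminate 3 elsewhere: lane 3.
That leaves lane 3 = 2.

lane 1=3, lane 2=5, lane 3=2, lane 4=6, lane 5=4, lane 6=1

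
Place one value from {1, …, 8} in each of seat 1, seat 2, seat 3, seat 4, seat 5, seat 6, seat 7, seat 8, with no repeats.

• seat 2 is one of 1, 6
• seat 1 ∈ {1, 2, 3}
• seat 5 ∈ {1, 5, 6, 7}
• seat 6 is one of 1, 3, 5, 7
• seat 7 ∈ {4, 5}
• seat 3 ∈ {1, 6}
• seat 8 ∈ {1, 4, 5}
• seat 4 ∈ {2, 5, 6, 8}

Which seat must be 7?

seat 5

The 8 variables draw from only 8 values {1, 2, 3, 4, 5, 6, 7, 8}, so each is used; only seat 4 can be 8, hence seat 4 = 8.
The 7 still-open variables draw from only 7 values {1, 2, 3, 4, 5, 6, 7}, so each is used; only seat 1 can be 2, hence seat 1 = 2.
The 6 still-open variables together cover exactly {1, 3, 4, 5, 6, 7} — 6 values for 6 variables — and 3 appears only in seat 6's list, so seat 6 = 3.
Among the 5 still-open variables, 7 fits only seat 5 (and all 5 values in {1, 4, 5, 6, 7} must be used), so seat 5 = 7.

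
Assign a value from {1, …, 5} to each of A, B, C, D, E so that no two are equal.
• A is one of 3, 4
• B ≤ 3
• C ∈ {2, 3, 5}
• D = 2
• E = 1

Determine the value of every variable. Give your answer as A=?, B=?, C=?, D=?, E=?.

A=4, B=3, C=5, D=2, E=1

D's domain is down to {2}, so D = 2. Strike 2 from B, C.
E's domain is down to {1}, so E = 1. Eliminate 1 elsewhere: B.
B must be 3 (only option left). Remove 3 from A, C.
That leaves C = 5.
A has just one choice, so A = 4.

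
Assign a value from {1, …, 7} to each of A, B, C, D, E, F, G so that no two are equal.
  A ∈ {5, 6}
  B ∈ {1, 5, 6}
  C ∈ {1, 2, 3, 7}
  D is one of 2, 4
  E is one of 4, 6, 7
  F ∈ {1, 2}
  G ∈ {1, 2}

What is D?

4

The 7 variables together cover exactly {1, 2, 3, 4, 5, 6, 7} — 7 values for 7 variables — and 3 appears only in C's list, so C = 3.
The 6 still-open variables together cover exactly {1, 2, 4, 5, 6, 7} — 6 values for 6 variables — and 7 appears only in E's list, so E = 7.
The 5 still-open variables together cover exactly {1, 2, 4, 5, 6} — 5 values for 5 variables — and 4 appears only in D's list, so D = 4.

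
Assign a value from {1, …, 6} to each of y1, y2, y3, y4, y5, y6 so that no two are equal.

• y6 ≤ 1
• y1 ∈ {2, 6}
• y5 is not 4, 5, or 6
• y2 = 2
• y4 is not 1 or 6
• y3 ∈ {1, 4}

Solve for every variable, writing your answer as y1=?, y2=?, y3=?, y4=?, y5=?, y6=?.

y2 must be 2 (only option left). Remove 2 from y1, y4, y5.
y6's domain is down to {1}, so y6 = 1. Remove 1 from y3, y5.
y1's domain is down to {6}, so y1 = 6.
y3's domain is down to {4}, so y3 = 4. So y4 can't be 4.
y5's domain is down to {3}, so y5 = 3. Strike 3 from y4.
y4 has just one choice, so y4 = 5.

y1=6, y2=2, y3=4, y4=5, y5=3, y6=1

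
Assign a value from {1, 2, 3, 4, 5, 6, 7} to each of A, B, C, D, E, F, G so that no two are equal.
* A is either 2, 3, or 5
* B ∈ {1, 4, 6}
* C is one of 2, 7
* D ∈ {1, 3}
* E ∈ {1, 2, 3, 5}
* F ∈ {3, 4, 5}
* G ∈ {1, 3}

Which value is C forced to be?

The 7 variables together cover exactly {1, 2, 3, 4, 5, 6, 7} — 7 values for 7 variables — and 6 appears only in B's list, so B = 6.
The 6 still-open variables draw from only 6 values {1, 2, 3, 4, 5, 7}, so each is used; only F can be 4, hence F = 4.
The 5 still-open variables together cover exactly {1, 2, 3, 5, 7} — 5 values for 5 variables — and 7 appears only in C's list, so C = 7.

7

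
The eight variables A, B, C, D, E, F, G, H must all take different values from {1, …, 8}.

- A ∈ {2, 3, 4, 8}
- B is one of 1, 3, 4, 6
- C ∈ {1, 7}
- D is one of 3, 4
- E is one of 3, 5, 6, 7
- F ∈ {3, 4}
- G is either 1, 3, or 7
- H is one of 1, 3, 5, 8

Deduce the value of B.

6

The 8 variables together cover exactly {1, 2, 3, 4, 5, 6, 7, 8} — 8 values for 8 variables — and 2 appears only in A's list, so A = 2.
The 7 still-open variables together cover exactly {1, 3, 4, 5, 6, 7, 8} — 7 values for 7 variables — and 8 appears only in H's list, so H = 8.
The 6 still-open variables together cover exactly {1, 3, 4, 5, 6, 7} — 6 values for 6 variables — and 5 appears only in E's list, so E = 5.
Among the 5 still-open variables, 6 fits only B (and all 5 values in {1, 3, 4, 6, 7} must be used), so B = 6.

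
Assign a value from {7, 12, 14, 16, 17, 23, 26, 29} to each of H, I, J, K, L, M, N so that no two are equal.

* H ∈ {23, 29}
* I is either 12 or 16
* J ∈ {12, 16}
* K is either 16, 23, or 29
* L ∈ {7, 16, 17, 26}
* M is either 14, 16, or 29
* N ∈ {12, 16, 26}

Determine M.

I and J between them cover only {12, 16} — a naked pair. Remove those values from K, L, M, N.
N has just one choice, so N = 26. Remove 26 from L.
H and K between them cover only {23, 29} — a naked pair. Remove those values from M.
So M = 14.

14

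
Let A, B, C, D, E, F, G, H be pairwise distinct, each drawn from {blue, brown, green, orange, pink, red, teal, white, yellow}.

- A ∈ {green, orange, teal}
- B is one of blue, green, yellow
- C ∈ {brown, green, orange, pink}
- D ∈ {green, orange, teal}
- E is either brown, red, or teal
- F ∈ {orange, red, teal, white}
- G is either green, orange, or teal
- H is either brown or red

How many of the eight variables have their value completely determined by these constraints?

2

A, D, G between them cover only {green, orange, teal} — a naked triple. Remove those values from B, C, E, F.
E and H between them cover only {brown, red} — a naked pair. Remove those values from C, F.
C has just one choice, so C = pink.
F has just one choice, so F = white.
Determined: C=pink, F=white. The other variables each still have more than one consistent value. That makes 2.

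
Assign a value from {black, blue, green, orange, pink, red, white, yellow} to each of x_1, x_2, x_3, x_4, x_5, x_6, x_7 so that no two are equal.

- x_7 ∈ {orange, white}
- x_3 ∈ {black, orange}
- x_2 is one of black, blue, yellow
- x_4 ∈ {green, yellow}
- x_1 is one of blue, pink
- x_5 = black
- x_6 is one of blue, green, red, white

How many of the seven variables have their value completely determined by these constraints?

3

x_5 has just one choice, so x_5 = black. So x_2, x_3 can't be black.
That leaves x_3 = orange. Eliminate orange elsewhere: x_7.
x_7 must be white (only option left). Strike white from x_6.
Determined: x_3=orange, x_5=black, x_7=white. The other variables each still have more than one consistent value. That makes 3.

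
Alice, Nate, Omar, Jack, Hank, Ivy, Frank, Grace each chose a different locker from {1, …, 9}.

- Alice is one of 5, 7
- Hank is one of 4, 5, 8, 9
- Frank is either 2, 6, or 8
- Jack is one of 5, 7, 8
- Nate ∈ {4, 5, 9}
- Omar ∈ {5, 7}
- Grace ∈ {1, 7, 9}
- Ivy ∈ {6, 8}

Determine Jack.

The 8 variables draw from only 8 values {1, 2, 4, 5, 6, 7, 8, 9}, so each is used; only Grace can be 1, hence Grace = 1.
The 7 still-open variables together cover exactly {2, 4, 5, 6, 7, 8, 9} — 7 values for 7 variables — and 2 appears only in Frank's list, so Frank = 2.
Among the 6 still-open variables, 6 fits only Ivy (and all 6 values in {4, 5, 6, 7, 8, 9} must be used), so Ivy = 6.
The 2 variables Alice and Omar are confined to {5, 7}, which locks those values in; drop them from Nate, Jack, Hank.
So Jack = 8.

8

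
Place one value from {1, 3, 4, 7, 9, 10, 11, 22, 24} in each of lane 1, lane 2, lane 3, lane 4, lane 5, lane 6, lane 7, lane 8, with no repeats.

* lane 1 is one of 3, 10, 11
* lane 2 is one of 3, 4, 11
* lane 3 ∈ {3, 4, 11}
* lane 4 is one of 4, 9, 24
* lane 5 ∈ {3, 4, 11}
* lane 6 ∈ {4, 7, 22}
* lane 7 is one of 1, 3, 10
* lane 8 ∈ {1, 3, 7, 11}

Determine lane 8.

7

lane 2, lane 3, lane 5 share exactly the 3 values {3, 4, 11}; by pigeonhole those values go to them, so strike 3, 4, 11 from lane 1, lane 4, lane 6, lane 7, lane 8.
That leaves lane 1 = 10. Eliminate 10 elsewhere: lane 7.
lane 7 must be 1 (only option left). Strike 1 from lane 8.
So lane 8 = 7.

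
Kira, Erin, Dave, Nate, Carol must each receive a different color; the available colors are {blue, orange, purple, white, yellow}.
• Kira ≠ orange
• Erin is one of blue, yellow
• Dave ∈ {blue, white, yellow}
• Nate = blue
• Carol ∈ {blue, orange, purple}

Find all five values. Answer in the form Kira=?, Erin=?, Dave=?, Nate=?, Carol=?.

Nate must be blue (only option left). Remove blue from Kira, Erin, Dave, Carol.
Erin has just one choice, so Erin = yellow. Strike yellow from Kira, Dave.
Dave has just one choice, so Dave = white. So Kira can't be white.
Kira's domain is down to {purple}, so Kira = purple. Remove purple from Carol.
That leaves Carol = orange.

Kira=purple, Erin=yellow, Dave=white, Nate=blue, Carol=orange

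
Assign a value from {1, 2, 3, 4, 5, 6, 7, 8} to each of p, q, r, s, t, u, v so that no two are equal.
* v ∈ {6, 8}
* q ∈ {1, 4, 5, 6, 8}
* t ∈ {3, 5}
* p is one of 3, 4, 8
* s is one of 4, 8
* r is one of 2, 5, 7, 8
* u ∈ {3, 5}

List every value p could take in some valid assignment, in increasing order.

4, 8

t and u between them cover only {3, 5} — a naked pair. Remove those values from p, q, r.
p and s share exactly the 2 values {4, 8}; by pigeonhole those values go to them, so strike 4, 8 from q, r, v.
v's domain is down to {6}, so v = 6. Strike 6 from q.
q has just one choice, so q = 1.
No further eliminations apply; p can still be any of 4, 8.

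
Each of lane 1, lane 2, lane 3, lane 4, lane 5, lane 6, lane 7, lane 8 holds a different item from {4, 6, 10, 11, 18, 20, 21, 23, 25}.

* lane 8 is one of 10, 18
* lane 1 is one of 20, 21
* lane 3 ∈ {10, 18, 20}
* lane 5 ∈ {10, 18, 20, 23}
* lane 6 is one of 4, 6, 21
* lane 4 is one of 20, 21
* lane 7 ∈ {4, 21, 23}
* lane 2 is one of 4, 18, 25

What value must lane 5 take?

23

The 8 variables together cover exactly {4, 6, 10, 18, 20, 21, 23, 25} — 8 values for 8 variables — and 6 appears only in lane 6's list, so lane 6 = 6.
Among the 7 still-open variables, 25 fits only lane 2 (and all 7 values in {4, 10, 18, 20, 21, 23, 25} must be used), so lane 2 = 25.
Among the 6 still-open variables, 4 fits only lane 7 (and all 6 values in {4, 10, 18, 20, 21, 23} must be used), so lane 7 = 4.
The 5 still-open variables draw from only 5 values {10, 18, 20, 21, 23}, so each is used; only lane 5 can be 23, hence lane 5 = 23.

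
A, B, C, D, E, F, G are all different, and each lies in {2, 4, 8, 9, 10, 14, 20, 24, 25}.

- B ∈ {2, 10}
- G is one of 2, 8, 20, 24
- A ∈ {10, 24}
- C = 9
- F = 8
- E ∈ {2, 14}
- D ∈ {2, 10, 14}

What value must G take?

20

C has just one choice, so C = 9.
F's domain is down to {8}, so F = 8. Remove 8 from G.
The 5 still-open variables together cover exactly {2, 10, 14, 20, 24} — 5 values for 5 variables — and 20 appears only in G's list, so G = 20.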